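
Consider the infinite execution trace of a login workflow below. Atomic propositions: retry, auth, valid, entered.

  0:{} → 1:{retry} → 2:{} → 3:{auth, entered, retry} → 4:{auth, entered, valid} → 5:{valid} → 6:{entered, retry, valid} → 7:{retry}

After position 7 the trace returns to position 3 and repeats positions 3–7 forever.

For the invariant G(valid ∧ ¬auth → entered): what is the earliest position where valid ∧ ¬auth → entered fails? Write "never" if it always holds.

5

Check valid ∧ ¬auth → entered at each position in order: 0 ✓, 1 ✓, 2 ✓, 3 ✓, 4 ✓.
At position 5 the labels are {valid}, so valid ∧ ¬auth → entered is false there. This is the first violation.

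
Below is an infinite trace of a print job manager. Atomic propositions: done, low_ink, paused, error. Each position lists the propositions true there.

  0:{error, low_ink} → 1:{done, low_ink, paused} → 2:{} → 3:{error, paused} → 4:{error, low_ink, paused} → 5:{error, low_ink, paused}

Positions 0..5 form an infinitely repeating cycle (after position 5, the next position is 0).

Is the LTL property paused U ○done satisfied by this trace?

Yes

Walking from position 0: ○done first holds at position 0, and paused holds at every earlier position along the way, so paused U ○done holds.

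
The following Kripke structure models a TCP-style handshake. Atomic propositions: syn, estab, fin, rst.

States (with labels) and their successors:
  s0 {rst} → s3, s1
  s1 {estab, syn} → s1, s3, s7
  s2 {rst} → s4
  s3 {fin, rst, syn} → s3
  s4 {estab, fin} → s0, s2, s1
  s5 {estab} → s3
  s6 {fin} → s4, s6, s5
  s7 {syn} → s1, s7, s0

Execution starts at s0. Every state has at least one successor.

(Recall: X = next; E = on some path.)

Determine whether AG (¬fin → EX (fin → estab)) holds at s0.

Holds

States satisfying ¬fin → EX (fin → estab): {s0, s1, s2, s3, s4, s6, s7}.
States satisfying AG (¬fin → EX (fin → estab)): {s0, s1, s2, s3, s4, s7}.
Every state reachable from s0 satisfies ¬fin → EX (fin → estab).
s0 ∈ Sat(AG (¬fin → EX (fin → estab))).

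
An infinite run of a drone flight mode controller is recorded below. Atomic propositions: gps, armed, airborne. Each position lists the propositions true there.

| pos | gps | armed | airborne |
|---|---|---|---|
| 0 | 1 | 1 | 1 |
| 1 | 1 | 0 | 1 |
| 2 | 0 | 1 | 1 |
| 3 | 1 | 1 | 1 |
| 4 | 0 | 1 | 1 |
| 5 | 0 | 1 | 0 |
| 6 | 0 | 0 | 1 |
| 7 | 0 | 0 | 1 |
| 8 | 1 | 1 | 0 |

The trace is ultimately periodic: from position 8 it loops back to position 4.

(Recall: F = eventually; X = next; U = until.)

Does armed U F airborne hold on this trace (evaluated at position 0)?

Walking from position 0: F airborne first holds at position 0, and armed holds at every earlier position along the way, so armed U F airborne holds.

Holds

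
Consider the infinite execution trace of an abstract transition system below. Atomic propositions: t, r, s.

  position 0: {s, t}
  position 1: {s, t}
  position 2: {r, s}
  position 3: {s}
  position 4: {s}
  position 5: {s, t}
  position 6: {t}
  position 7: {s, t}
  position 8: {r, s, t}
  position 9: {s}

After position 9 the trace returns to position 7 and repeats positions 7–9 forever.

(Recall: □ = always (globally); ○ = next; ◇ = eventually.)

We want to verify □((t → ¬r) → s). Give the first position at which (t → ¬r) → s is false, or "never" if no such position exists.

6

Check (t → ¬r) → s at each position in order: 0 ✓, 1 ✓, 2 ✓, 3 ✓, 4 ✓, 5 ✓.
At position 6 the labels are {t}, so (t → ¬r) → s is false there. This is the first violation.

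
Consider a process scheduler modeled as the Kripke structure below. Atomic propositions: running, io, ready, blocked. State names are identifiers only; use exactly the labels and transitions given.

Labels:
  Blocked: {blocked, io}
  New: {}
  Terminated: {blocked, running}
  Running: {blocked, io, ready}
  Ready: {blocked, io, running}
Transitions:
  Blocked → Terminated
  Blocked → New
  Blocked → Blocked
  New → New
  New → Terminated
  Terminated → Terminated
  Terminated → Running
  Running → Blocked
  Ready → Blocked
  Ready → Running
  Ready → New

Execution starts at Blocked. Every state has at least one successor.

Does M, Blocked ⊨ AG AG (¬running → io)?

States satisfying AG (¬running → io): ∅.
States satisfying AG AG (¬running → io): ∅.
Blocked is reachable from Blocked and violates AG (¬running → io), so AG fails at Blocked.
Blocked ∉ Sat(AG AG (¬running → io)).

Does not hold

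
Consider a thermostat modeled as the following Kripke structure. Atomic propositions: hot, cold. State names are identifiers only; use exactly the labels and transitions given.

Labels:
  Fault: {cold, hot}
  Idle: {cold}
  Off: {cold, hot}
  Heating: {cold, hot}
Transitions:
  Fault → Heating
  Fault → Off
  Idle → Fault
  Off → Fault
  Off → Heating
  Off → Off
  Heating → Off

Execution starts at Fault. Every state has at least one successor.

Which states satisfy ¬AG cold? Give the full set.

States satisfying cold: {Fault, Idle, Off, Heating}.
States satisfying AG cold: {Fault, Idle, Off, Heating}.
States satisfying ¬AG cold: ∅.

none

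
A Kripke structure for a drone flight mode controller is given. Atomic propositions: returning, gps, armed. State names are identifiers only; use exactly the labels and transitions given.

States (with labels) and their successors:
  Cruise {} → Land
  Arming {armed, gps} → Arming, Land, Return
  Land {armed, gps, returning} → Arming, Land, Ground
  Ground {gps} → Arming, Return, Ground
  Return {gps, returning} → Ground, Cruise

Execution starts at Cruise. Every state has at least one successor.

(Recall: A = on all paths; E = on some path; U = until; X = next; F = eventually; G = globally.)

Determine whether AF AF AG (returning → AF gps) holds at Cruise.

Holds

States satisfying AF AG (returning → AF gps): {Cruise, Arming, Land, Ground, Return}.
States satisfying AF AF AG (returning → AF gps): {Cruise, Arming, Land, Ground, Return}.
Cruise ∈ Sat(AF AF AG (returning → AF gps)).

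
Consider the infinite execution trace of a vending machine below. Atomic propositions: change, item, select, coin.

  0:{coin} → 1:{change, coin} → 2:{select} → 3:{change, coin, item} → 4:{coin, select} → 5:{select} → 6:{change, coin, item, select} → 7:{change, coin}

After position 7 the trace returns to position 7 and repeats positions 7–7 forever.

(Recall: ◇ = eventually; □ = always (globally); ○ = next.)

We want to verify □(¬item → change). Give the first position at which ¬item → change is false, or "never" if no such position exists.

At position 0 the labels are {coin}, so ¬item → change is false there. This is the first violation.

0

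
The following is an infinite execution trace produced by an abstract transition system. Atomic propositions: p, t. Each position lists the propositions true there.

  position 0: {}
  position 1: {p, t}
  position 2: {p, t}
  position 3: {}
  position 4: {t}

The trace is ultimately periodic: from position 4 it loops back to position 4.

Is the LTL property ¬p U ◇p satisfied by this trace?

Walking from position 0: ◇p first holds at position 0, and ¬p holds at every earlier position along the way, so ¬p U ◇p holds.

Yes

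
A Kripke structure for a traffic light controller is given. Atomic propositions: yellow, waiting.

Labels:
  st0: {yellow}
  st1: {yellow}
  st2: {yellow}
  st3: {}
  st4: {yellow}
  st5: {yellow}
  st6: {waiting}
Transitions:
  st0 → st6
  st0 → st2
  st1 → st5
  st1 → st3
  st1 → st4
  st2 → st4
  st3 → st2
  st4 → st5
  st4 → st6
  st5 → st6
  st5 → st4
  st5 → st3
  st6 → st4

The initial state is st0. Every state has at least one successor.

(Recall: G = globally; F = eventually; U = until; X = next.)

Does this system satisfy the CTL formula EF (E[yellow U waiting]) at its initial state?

Yes

States satisfying E[yellow U waiting]: {st0, st1, st2, st4, st5, st6}.
States satisfying EF (E[yellow U waiting]): {st0, st1, st2, st3, st4, st5, st6}.
Some path from st0 reaches a state where E[yellow U waiting] holds.
st0 ∈ Sat(EF (E[yellow U waiting])).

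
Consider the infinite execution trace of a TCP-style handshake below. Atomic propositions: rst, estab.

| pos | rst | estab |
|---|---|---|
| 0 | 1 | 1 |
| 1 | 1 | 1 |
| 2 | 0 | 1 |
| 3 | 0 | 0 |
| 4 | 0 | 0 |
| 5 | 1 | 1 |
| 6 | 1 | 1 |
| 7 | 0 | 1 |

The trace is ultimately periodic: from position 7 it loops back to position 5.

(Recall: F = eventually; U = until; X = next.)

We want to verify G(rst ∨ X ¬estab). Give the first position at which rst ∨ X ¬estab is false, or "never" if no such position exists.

4

Check rst ∨ X ¬estab at each position in order: 0 ✓, 1 ✓, 2 ✓, 3 ✓.
At position 4 the labels are {} and the next position 5 has {estab, rst}, so rst ∨ X ¬estab is false there. This is the first violation.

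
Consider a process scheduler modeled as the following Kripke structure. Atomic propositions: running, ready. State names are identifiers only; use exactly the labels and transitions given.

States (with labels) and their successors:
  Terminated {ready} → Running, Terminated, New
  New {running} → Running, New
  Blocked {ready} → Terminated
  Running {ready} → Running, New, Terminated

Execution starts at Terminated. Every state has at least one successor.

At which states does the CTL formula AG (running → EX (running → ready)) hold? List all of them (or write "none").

States satisfying running → EX (running → ready): {Terminated, New, Blocked, Running}.
States satisfying AG (running → EX (running → ready)): {Terminated, New, Blocked, Running}.

{Terminated, New, Blocked, Running}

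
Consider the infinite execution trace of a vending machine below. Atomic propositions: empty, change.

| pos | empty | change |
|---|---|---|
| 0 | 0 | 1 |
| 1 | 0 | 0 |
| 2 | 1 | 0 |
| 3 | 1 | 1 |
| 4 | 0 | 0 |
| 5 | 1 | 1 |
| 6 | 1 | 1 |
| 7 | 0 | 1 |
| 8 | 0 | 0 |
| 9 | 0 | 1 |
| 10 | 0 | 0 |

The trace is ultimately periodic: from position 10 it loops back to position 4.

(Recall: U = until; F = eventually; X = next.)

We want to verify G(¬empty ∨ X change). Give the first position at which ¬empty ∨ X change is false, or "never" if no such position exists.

3

Check ¬empty ∨ X change at each position in order: 0 ✓, 1 ✓, 2 ✓.
At position 3 the labels are {change, empty} and the next position 4 has {}, so ¬empty ∨ X change is false there. This is the first violation.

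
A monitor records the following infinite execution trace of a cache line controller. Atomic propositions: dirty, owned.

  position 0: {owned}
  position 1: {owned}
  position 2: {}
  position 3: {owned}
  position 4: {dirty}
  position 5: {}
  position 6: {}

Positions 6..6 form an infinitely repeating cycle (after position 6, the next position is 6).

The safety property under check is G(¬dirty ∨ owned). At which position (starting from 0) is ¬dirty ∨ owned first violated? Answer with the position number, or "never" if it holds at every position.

4

Check ¬dirty ∨ owned at each position in order: 0 ✓, 1 ✓, 2 ✓, 3 ✓.
At position 4 the labels are {dirty}, so ¬dirty ∨ owned is false there. This is the first violation.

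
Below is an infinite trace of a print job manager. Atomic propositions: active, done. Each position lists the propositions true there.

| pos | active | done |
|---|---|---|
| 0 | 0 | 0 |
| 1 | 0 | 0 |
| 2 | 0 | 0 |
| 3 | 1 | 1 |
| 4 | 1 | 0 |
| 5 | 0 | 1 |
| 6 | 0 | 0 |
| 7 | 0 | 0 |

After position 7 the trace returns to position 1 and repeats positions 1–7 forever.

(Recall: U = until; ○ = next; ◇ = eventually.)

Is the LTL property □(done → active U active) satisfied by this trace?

done → active U active must hold at every position from 0 onward. It fails at position 5, so □(done → active U active) is false.
Positions where done holds: 3, 5.
Check active U active at each: 3→ok, 5→fails.

Does not hold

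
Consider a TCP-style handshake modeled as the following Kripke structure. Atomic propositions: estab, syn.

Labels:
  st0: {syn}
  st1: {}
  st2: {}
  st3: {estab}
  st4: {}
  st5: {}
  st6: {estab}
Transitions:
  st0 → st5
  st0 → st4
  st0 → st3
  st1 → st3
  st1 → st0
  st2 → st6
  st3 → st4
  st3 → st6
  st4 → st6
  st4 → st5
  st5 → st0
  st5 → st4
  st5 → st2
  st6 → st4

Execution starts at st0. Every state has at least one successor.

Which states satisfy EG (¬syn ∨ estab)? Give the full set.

States satisfying ¬syn ∨ estab: {st1, st2, st3, st4, st5, st6}.
States satisfying EG (¬syn ∨ estab): {st1, st2, st3, st4, st5, st6}.

{st1, st2, st3, st4, st5, st6}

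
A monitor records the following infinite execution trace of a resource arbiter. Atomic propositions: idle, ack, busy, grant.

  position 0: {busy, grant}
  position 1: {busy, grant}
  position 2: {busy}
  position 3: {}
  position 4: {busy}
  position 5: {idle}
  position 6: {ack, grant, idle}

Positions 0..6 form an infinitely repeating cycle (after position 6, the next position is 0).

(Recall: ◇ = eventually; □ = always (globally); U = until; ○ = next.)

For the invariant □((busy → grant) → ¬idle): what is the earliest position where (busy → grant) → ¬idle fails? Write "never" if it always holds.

5

Check (busy → grant) → ¬idle at each position in order: 0 ✓, 1 ✓, 2 ✓, 3 ✓, 4 ✓.
At position 5 the labels are {idle}, so (busy → grant) → ¬idle is false there. This is the first violation.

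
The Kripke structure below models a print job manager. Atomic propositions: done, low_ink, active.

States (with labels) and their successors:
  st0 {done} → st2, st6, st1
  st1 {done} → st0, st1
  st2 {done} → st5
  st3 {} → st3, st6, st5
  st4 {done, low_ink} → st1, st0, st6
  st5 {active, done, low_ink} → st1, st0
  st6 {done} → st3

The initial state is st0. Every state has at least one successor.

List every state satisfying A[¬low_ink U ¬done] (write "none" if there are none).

{st3, st6}

States satisfying ¬low_ink: {st0, st1, st2, st3, st6}.
States satisfying ¬done: {st3}.
States satisfying A[¬low_ink U ¬done]: {st3, st6}.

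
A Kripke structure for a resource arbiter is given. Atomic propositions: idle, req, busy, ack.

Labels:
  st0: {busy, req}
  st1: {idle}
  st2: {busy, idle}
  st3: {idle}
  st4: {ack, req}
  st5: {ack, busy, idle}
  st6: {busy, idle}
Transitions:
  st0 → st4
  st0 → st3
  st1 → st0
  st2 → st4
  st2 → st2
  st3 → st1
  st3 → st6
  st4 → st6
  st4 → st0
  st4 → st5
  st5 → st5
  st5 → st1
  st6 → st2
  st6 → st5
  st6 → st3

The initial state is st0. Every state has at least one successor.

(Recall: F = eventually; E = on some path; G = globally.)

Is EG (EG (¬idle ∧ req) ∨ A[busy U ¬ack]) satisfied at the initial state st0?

Holds

States satisfying EG (¬idle ∧ req) ∨ A[busy U ¬ack]: {st0, st1, st2, st3, st4, st6}.
States satisfying EG (EG (¬idle ∧ req) ∨ A[busy U ¬ack]): {st0, st1, st2, st3, st4, st6}.
st0 ∈ Sat(EG (EG (¬idle ∧ req) ∨ A[busy U ¬ack])).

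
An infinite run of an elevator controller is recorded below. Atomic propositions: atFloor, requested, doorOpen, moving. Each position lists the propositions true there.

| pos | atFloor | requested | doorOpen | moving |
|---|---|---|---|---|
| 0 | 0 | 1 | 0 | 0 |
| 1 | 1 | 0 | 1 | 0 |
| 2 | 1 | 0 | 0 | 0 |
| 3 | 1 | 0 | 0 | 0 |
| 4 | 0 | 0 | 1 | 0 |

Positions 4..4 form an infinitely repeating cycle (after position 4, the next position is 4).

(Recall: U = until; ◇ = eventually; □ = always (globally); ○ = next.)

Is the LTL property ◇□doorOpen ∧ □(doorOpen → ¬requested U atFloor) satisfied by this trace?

□doorOpen holds at position 4, which is reachable from 0, so ◇□doorOpen holds.
doorOpen → ¬requested U atFloor must hold at every position from 0 onward. It fails at position 4, so □(doorOpen → ¬requested U atFloor) is false.
Positions where doorOpen holds: 1, 4.
Check ¬requested U atFloor at each: 1→ok, 4→fails.
At position 0: ◇□doorOpen is true; □(doorOpen → ¬requested U atFloor) is false; so ◇□doorOpen ∧ □(doorOpen → ¬requested U atFloor) is false.

No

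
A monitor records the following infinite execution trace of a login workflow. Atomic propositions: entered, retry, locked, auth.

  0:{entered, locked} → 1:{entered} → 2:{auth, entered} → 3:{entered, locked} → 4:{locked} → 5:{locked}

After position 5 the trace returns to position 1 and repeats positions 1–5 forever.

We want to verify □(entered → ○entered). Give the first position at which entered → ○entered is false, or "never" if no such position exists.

3

Check entered → ○entered at each position in order: 0 ✓, 1 ✓, 2 ✓.
At position 3 the labels are {entered, locked} and the next position 4 has {locked}, so entered → ○entered is false there. This is the first violation.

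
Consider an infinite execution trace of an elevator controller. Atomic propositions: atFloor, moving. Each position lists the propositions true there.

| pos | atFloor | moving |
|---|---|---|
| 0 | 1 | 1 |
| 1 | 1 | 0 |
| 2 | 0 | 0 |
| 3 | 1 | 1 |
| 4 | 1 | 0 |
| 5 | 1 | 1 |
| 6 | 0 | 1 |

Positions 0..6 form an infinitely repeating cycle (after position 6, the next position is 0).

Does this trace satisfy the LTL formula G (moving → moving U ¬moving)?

moving → moving U ¬moving holds at every position 0..6, and those are all positions ever visited, so G (moving → moving U ¬moving) holds.
Positions where moving holds: 0, 3, 5, 6.
Check moving U ¬moving at each: 0→ok, 3→ok, 5→ok, 6→ok.

Satisfied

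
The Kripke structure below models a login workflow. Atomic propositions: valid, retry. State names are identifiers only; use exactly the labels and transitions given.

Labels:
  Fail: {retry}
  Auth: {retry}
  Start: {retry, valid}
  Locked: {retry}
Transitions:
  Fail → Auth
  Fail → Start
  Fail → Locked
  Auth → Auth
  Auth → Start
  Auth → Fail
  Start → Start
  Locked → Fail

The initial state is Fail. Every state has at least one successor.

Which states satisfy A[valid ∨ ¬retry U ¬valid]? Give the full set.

{Fail, Auth, Locked}

States satisfying valid ∨ ¬retry: {Start}.
States satisfying ¬valid: {Fail, Auth, Locked}.
States satisfying A[valid ∨ ¬retry U ¬valid]: {Fail, Auth, Locked}.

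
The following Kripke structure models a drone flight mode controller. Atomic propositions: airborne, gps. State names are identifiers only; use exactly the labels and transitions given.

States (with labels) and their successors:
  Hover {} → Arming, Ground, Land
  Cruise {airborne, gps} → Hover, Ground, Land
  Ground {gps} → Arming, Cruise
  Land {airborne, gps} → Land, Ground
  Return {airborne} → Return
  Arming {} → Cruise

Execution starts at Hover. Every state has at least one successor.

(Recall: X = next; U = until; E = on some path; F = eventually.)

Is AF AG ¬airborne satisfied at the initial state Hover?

States satisfying AG ¬airborne: ∅.
States satisfying AF AG ¬airborne: ∅.
There is a path from Hover along which AG ¬airborne never holds.
Hover ∉ Sat(AF AG ¬airborne).

Does not hold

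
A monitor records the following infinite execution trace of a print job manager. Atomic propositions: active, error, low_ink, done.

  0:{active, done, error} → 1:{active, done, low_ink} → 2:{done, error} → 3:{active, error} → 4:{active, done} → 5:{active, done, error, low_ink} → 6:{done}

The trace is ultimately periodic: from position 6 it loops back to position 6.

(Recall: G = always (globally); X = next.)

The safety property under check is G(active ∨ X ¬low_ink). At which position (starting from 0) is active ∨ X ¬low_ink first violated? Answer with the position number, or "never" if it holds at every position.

active ∨ X ¬low_ink holds at every position 0..6, and those are all the positions the trace ever visits, so the invariant G(active ∨ X ¬low_ink) is never violated.

never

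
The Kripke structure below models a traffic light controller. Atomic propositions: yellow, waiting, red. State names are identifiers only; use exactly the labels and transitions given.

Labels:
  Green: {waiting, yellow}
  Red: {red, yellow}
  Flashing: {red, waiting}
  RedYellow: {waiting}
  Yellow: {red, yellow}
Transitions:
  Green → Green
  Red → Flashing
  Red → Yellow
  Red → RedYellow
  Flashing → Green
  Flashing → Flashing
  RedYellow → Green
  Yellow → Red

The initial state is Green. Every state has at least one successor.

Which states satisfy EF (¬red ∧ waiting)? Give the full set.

States satisfying ¬red ∧ waiting: {Green, RedYellow}.
States satisfying EF (¬red ∧ waiting): {Green, Red, Flashing, RedYellow, Yellow}.

{Green, Red, Flashing, RedYellow, Yellow}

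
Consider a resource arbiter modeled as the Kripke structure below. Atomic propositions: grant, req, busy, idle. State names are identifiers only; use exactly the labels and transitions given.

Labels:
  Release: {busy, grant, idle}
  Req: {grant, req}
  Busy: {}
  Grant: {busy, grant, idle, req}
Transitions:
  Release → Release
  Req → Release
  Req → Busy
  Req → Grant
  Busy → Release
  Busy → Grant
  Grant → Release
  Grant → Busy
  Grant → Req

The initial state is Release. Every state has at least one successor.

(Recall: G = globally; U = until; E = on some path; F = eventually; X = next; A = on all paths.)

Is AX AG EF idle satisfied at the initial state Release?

Yes

States satisfying AG EF idle: {Release, Req, Busy, Grant}.
States satisfying AX AG EF idle: {Release, Req, Busy, Grant}.
Release ∈ Sat(AX AG EF idle).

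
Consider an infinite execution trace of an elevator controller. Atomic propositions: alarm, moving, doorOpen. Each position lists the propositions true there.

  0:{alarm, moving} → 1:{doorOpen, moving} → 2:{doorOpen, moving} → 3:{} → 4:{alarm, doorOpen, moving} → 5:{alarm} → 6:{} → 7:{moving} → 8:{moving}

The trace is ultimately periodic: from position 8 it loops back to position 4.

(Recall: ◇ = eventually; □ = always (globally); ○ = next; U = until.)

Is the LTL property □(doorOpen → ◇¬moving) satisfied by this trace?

Satisfied

doorOpen → ◇¬moving holds at every position 0..8, and those are all positions ever visited, so □(doorOpen → ◇¬moving) holds.
Positions where doorOpen holds: 1, 2, 4.
Check ◇¬moving at each: 1→ok, 2→ok, 4→ok.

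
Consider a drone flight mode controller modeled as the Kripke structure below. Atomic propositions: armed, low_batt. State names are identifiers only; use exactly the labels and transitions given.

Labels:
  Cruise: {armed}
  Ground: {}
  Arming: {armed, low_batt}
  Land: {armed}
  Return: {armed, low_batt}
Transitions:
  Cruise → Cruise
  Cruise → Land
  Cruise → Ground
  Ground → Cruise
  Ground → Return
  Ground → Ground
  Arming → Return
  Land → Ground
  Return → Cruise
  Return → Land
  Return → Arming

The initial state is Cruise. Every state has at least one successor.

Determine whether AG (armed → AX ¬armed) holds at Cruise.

States satisfying armed → AX ¬armed: {Ground, Land}.
States satisfying AG (armed → AX ¬armed): ∅.
Arming is reachable from Cruise and violates armed → AX ¬armed, so AG fails at Cruise.
Cruise ∉ Sat(AG (armed → AX ¬armed)).

Does not hold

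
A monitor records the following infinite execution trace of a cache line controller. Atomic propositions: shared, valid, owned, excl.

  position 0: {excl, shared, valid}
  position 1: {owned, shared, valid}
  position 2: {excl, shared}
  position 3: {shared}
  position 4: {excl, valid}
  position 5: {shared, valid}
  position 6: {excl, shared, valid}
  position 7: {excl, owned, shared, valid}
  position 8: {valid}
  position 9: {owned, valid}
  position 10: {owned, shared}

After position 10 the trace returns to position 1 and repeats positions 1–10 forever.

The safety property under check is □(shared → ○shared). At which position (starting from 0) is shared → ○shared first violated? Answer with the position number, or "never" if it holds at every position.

Check shared → ○shared at each position in order: 0 ✓, 1 ✓, 2 ✓.
At position 3 the labels are {shared} and the next position 4 has {excl, valid}, so shared → ○shared is false there. This is the first violation.

3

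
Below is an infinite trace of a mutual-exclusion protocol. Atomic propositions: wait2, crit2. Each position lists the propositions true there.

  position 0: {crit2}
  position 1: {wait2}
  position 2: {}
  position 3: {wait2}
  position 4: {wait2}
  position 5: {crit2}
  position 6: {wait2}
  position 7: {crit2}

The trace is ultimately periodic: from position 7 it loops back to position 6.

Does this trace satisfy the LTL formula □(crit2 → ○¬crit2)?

Holds

crit2 → ○¬crit2 holds at every position 0..7, and those are all positions ever visited, so □(crit2 → ○¬crit2) holds.
Positions where crit2 holds: 0, 5, 7.
Check ○¬crit2 at each: 0→ok, 5→ok, 7→ok.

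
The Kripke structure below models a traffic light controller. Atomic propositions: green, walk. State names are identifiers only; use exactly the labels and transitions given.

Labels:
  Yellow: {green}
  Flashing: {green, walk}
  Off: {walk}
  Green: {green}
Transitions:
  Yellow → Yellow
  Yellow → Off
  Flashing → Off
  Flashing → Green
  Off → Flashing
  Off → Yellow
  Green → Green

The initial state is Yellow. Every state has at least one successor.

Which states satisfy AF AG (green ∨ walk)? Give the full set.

States satisfying AG (green ∨ walk): {Yellow, Flashing, Off, Green}.
States satisfying AF AG (green ∨ walk): {Yellow, Flashing, Off, Green}.

{Yellow, Flashing, Off, Green}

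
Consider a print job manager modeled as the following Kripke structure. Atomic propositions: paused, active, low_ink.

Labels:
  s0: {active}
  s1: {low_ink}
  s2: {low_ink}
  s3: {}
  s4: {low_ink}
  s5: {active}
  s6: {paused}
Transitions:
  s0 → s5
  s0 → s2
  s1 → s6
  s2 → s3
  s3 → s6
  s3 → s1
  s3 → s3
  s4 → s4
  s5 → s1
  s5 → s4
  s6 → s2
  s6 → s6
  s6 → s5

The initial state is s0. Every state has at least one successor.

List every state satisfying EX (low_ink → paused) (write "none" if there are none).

States satisfying low_ink → paused: {s0, s3, s5, s6}.
States satisfying EX (low_ink → paused): {s0, s1, s2, s3, s6}.

{s0, s1, s2, s3, s6}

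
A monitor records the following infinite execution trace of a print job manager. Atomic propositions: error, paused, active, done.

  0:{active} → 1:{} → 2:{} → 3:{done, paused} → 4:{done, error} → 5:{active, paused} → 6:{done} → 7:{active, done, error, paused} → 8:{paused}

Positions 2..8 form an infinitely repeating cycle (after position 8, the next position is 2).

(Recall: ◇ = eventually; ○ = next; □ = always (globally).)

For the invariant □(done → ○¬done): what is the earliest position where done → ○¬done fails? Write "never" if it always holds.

3

Check done → ○¬done at each position in order: 0 ✓, 1 ✓, 2 ✓.
At position 3 the labels are {done, paused} and the next position 4 has {done, error}, so done → ○¬done is false there. This is the first violation.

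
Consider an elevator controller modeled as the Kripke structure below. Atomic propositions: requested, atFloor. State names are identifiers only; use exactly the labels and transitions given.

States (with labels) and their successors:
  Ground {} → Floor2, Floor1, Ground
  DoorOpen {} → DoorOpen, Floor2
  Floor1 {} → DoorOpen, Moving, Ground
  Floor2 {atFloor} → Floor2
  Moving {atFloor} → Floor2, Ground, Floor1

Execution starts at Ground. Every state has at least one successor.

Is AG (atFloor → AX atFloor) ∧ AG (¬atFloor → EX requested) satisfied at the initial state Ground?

States satisfying atFloor → AX atFloor: {Ground, DoorOpen, Floor1, Floor2}.
States satisfying AG (atFloor → AX atFloor): {DoorOpen, Floor2}.
States satisfying ¬atFloor → EX requested: {Floor2, Moving}.
States satisfying AG (¬atFloor → EX requested): {Floor2}.
States satisfying AG (atFloor → AX atFloor) ∧ AG (¬atFloor → EX requested): {Floor2}.
Ground ∉ Sat(AG (atFloor → AX atFloor) ∧ AG (¬atFloor → EX requested)).

Does not hold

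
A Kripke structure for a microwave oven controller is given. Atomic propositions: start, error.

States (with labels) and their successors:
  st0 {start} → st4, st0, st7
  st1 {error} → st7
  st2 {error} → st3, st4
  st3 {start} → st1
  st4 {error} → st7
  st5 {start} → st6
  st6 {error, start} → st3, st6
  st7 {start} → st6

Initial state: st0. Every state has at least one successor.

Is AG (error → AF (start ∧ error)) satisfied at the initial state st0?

States satisfying error → AF (start ∧ error): {st0, st1, st2, st3, st4, st5, st6, st7}.
States satisfying AG (error → AF (start ∧ error)): {st0, st1, st2, st3, st4, st5, st6, st7}.
Every state reachable from st0 satisfies error → AF (start ∧ error).
st0 ∈ Sat(AG (error → AF (start ∧ error))).

Holds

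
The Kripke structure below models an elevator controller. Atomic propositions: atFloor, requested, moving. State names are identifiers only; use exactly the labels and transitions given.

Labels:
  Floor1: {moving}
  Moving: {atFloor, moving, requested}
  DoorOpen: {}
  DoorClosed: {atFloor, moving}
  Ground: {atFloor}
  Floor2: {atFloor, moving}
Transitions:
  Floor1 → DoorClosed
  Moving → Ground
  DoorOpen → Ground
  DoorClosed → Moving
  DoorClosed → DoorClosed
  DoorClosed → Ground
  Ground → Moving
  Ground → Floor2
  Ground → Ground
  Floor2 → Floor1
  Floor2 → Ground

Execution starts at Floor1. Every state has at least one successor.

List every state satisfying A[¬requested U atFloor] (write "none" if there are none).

States satisfying ¬requested: {Floor1, DoorOpen, DoorClosed, Ground, Floor2}.
States satisfying atFloor: {Moving, DoorClosed, Ground, Floor2}.
States satisfying A[¬requested U atFloor]: {Floor1, Moving, DoorOpen, DoorClosed, Ground, Floor2}.

{Floor1, Moving, DoorOpen, DoorClosed, Ground, Floor2}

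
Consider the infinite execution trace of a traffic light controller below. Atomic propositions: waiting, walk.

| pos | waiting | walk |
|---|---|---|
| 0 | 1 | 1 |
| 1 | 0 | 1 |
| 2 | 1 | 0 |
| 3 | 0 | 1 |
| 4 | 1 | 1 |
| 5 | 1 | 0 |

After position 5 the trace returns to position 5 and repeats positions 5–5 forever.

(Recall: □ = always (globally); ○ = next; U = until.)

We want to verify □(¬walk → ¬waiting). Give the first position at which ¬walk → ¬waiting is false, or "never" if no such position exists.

2

Check ¬walk → ¬waiting at each position in order: 0 ✓, 1 ✓.
At position 2 the labels are {waiting}, so ¬walk → ¬waiting is false there. This is the first violation.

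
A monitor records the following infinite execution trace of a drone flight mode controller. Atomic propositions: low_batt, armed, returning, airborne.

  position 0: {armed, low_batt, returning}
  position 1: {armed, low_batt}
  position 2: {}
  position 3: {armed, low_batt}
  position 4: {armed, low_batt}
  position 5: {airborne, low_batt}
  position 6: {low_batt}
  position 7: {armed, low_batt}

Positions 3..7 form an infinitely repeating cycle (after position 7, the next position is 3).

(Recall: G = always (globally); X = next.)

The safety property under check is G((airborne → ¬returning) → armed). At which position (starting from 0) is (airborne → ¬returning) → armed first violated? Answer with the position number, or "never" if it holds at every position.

2

Check (airborne → ¬returning) → armed at each position in order: 0 ✓, 1 ✓.
At position 2 the labels are {}, so (airborne → ¬returning) → armed is false there. This is the first violation.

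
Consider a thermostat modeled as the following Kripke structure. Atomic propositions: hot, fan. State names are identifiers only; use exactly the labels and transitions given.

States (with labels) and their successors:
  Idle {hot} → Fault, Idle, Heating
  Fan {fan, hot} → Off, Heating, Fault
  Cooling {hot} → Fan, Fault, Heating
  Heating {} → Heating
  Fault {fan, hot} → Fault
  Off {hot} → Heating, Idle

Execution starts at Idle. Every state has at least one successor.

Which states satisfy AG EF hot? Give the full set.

States satisfying EF hot: {Idle, Fan, Cooling, Fault, Off}.
States satisfying AG EF hot: {Fault}.

{Fault}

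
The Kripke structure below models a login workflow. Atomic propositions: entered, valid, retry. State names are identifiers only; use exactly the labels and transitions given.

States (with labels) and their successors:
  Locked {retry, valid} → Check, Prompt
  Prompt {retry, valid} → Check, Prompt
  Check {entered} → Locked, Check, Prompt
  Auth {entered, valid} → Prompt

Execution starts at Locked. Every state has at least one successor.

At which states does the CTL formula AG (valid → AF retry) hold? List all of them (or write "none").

States satisfying valid → AF retry: {Locked, Prompt, Check, Auth}.
States satisfying AG (valid → AF retry): {Locked, Prompt, Check, Auth}.

{Locked, Prompt, Check, Auth}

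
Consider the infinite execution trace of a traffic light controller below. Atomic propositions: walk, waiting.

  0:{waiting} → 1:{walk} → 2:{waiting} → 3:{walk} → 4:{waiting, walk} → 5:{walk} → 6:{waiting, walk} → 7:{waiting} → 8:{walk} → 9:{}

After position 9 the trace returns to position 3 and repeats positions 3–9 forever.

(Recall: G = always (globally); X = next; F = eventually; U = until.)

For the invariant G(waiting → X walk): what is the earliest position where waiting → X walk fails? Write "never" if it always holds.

6

Check waiting → X walk at each position in order: 0 ✓, 1 ✓, 2 ✓, 3 ✓, 4 ✓, 5 ✓.
At position 6 the labels are {waiting, walk} and the next position 7 has {waiting}, so waiting → X walk is false there. This is the first violation.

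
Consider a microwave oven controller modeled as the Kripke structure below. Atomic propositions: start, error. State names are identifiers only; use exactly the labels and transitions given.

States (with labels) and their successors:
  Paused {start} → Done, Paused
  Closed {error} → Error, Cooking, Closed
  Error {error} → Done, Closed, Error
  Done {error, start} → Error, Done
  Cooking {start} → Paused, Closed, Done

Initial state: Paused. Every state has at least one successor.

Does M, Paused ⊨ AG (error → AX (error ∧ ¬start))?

States satisfying error → AX (error ∧ ¬start): {Paused, Cooking}.
States satisfying AG (error → AX (error ∧ ¬start)): ∅.
Closed is reachable from Paused and violates error → AX (error ∧ ¬start), so AG fails at Paused.
Paused ∉ Sat(AG (error → AX (error ∧ ¬start))).

Violated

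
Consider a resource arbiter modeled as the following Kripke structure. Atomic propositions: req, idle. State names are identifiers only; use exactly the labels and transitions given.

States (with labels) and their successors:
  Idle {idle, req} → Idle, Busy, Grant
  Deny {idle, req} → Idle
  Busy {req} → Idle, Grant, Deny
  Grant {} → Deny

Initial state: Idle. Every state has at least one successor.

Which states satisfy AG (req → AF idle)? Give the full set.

States satisfying req → AF idle: {Idle, Deny, Busy, Grant}.
States satisfying AG (req → AF idle): {Idle, Deny, Busy, Grant}.

{Idle, Deny, Busy, Grant}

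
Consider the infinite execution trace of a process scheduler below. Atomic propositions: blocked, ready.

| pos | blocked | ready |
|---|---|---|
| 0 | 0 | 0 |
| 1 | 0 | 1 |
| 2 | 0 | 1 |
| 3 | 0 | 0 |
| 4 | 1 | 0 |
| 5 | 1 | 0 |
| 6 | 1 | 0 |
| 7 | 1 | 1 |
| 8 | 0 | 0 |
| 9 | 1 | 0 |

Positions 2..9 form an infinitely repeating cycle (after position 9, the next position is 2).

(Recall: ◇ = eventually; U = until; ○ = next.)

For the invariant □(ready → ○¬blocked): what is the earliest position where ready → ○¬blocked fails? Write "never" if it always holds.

ready → ○¬blocked holds at every position 0..9, and those are all the positions the trace ever visits, so the invariant □(ready → ○¬blocked) is never violated.

never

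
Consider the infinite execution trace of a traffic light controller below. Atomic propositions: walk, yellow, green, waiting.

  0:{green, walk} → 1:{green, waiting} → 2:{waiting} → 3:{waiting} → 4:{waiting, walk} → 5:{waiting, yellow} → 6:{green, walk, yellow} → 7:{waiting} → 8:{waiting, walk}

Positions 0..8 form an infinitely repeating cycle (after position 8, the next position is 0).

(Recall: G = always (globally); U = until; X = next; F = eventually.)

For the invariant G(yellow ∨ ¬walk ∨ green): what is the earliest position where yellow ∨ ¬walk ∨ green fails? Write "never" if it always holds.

4

Check yellow ∨ ¬walk ∨ green at each position in order: 0 ✓, 1 ✓, 2 ✓, 3 ✓.
At position 4 the labels are {waiting, walk}, so yellow ∨ ¬walk ∨ green is false there. This is the first violation.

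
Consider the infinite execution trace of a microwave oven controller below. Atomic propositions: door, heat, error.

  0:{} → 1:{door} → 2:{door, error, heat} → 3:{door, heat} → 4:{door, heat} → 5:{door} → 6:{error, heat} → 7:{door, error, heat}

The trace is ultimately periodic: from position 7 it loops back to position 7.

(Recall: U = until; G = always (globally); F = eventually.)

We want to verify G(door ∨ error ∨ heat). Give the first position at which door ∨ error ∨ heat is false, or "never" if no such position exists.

0

At position 0 the labels are {}, so door ∨ error ∨ heat is false there. This is the first violation.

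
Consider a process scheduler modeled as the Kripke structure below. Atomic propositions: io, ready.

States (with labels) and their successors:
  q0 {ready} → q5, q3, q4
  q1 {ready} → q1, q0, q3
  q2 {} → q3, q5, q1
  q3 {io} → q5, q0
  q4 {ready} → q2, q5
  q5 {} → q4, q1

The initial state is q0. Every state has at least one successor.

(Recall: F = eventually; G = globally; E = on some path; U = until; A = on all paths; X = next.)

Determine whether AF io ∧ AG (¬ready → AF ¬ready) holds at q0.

Does not hold

States satisfying io: {q3}.
States satisfying AF io: {q3}.
States satisfying ¬ready → AF ¬ready: {q0, q1, q2, q3, q4, q5}.
States satisfying AG (¬ready → AF ¬ready): {q0, q1, q2, q3, q4, q5}.
States satisfying AF io ∧ AG (¬ready → AF ¬ready): {q3}.
q0 ∉ Sat(AF io ∧ AG (¬ready → AF ¬ready)).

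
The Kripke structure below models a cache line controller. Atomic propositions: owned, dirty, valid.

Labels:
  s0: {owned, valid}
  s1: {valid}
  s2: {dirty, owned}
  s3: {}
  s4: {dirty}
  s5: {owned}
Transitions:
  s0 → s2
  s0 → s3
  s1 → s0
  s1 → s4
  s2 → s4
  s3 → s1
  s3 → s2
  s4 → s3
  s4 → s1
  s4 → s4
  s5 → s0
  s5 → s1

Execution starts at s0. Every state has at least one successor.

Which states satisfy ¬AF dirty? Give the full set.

States satisfying dirty: {s2, s4}.
States satisfying AF dirty: {s2, s4}.
States satisfying ¬AF dirty: {s0, s1, s3, s5}.

{s0, s1, s3, s5}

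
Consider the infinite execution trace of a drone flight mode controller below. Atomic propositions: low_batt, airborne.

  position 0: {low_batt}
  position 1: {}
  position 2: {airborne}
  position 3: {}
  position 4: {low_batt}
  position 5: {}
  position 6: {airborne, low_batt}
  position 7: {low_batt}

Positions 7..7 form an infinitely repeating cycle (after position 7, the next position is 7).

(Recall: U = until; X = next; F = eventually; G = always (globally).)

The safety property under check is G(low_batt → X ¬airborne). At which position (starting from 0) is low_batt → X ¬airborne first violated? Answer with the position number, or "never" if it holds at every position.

never

low_batt → X ¬airborne holds at every position 0..7, and those are all the positions the trace ever visits, so the invariant G(low_batt → X ¬airborne) is never violated.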